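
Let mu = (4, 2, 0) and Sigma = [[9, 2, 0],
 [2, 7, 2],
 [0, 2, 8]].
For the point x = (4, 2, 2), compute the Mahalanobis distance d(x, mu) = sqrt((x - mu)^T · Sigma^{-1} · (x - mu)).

Step 1 — centre the observation: (x - mu) = (0, 0, 2).

Step 2 — invert Sigma (cofactor / det for 3×3, or solve directly):
  Sigma^{-1} = [[0.1193, -0.0367, 0.0092],
 [-0.0367, 0.1651, -0.0413],
 [0.0092, -0.0413, 0.1353]].

Step 3 — form the quadratic (x - mu)^T · Sigma^{-1} · (x - mu):
  Sigma^{-1} · (x - mu) = (0.0183, -0.0826, 0.2706).
  (x - mu)^T · [Sigma^{-1} · (x - mu)] = (0)·(0.0183) + (0)·(-0.0826) + (2)·(0.2706) = 0.5413.

Step 4 — take square root: d = √(0.5413) ≈ 0.7357.

d(x, mu) = √(0.5413) ≈ 0.7357


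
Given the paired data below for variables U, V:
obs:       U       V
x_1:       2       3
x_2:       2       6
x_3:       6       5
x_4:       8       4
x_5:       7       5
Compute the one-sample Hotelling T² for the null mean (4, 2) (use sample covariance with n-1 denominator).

Step 1 — sample mean vector:
  mean(U) = (2 + 2 + 6 + 8 + 7) / 5 = 25/5 = 5
  mean(V) = (3 + 6 + 5 + 4 + 5) / 5 = 23/5 = 4.6
  x̄ = (5, 4.6),  deviation x̄ - mu_0 = (5, 4.6) - (4, 2) = (1, 2.6).

Step 2 — sample covariance matrix, S[i,j] = (1/(n-1)) · Σ_k (x_{k,i} - mean_i) · (x_{k,j} - mean_j), divisor n-1 = 4:
  S[U,U] = ((-3)·(-3) + (-3)·(-3) + (1)·(1) + (3)·(3) + (2)·(2)) / 4 = 32/4 = 8
  S[U,V] = ((-3)·(-1.6) + (-3)·(1.4) + (1)·(0.4) + (3)·(-0.6) + (2)·(0.4)) / 4 = 0/4 = 0
  S[V,V] = ((-1.6)·(-1.6) + (1.4)·(1.4) + (0.4)·(0.4) + (-0.6)·(-0.6) + (0.4)·(0.4)) / 4 = 5.2/4 = 1.3
  S = [[8, 0],
 [0, 1.3]].

Step 3 — invert S. det(S) = 8·1.3 - (0)² = 10.4.
  S^{-1} = (1/det) · [[d, -b], [-b, a]] = [[0.125, 0],
 [0, 0.7692]].

Step 4 — quadratic form (x̄ - mu_0)^T · S^{-1} · (x̄ - mu_0):
  S^{-1} · (x̄ - mu_0) = (0.125, 2),
  (x̄ - mu_0)^T · [...] = (1)·(0.125) + (2.6)·(2) = 5.325.

Step 5 — scale by n: T² = 5 · 5.325 = 26.625.

T² ≈ 26.625


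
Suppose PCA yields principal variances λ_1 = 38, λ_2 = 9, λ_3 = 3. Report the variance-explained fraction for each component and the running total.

Step 1 — total variance = trace(Sigma) = Σ λ_i = 38 + 9 + 3 = 50.

Step 2 — fraction explained by component i = λ_i / Σ λ:
  PC1: 38/50 = 0.76
  PC2: 9/50 = 0.18
  PC3: 3/50 = 0.06

Step 3 — cumulative fraction after k components = (λ_1 + ... + λ_k) / Σ λ:
  k = 1: 38/50 = 0.76
  k = 2: (38 + 9)/50 = 47/50 = 0.94
  k = 3: (38 + 9 + 3)/50 = 50/50 = 1

Summary (fraction, with percent):

explained: PC1 0.76 (76%), PC2 0.18 (18%), PC3 0.06 (6%);  cumulative: 0.76, 0.94, 1


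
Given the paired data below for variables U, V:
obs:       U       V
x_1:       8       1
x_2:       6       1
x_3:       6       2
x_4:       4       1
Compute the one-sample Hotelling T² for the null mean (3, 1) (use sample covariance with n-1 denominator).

Step 1 — sample mean vector:
  mean(U) = (8 + 6 + 6 + 4) / 4 = 24/4 = 6
  mean(V) = (1 + 1 + 2 + 1) / 4 = 5/4 = 1.25
  x̄ = (6, 1.25),  deviation x̄ - mu_0 = (6, 1.25) - (3, 1) = (3, 0.25).

Step 2 — sample covariance matrix, S[i,j] = (1/(n-1)) · Σ_k (x_{k,i} - mean_i) · (x_{k,j} - mean_j), divisor n-1 = 3:
  S[U,U] = ((2)·(2) + (0)·(0) + (0)·(0) + (-2)·(-2)) / 3 = 8/3 = 2.6667
  S[U,V] = ((2)·(-0.25) + (0)·(-0.25) + (0)·(0.75) + (-2)·(-0.25)) / 3 = 0/3 = 0
  S[V,V] = ((-0.25)·(-0.25) + (-0.25)·(-0.25) + (0.75)·(0.75) + (-0.25)·(-0.25)) / 3 = 0.75/3 = 0.25
  S = [[2.6667, 0],
 [0, 0.25]].

Step 3 — invert S. det(S) = 2.6667·0.25 - (0)² = 0.6667.
  S^{-1} = (1/det) · [[d, -b], [-b, a]] = [[0.375, 0],
 [0, 4]].

Step 4 — quadratic form (x̄ - mu_0)^T · S^{-1} · (x̄ - mu_0):
  S^{-1} · (x̄ - mu_0) = (1.125, 1),
  (x̄ - mu_0)^T · [...] = (3)·(1.125) + (0.25)·(1) = 3.625.

Step 5 — scale by n: T² = 4 · 3.625 = 14.5.

T² ≈ 14.5


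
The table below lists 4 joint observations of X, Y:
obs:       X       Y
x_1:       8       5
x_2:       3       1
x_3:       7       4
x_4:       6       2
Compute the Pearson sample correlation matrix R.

Step 1 — column means:
  mean(X) = (8 + 3 + 7 + 6) / 4 = 24/4 = 6
  mean(Y) = (5 + 1 + 4 + 2) / 4 = 12/4 = 3

Step 2 — sample variances and covariances s[i,j] = (1/(n-1)) · Σ_k (x_{k,i} - mean_i) · (x_{k,j} - mean_j), with n-1 = 3:
  s[X,X] = ((2)·(2) + (-3)·(-3) + (1)·(1) + (0)·(0)) / 3 = 14/3 = 4.6667
  s[X,Y] = ((2)·(2) + (-3)·(-2) + (1)·(1) + (0)·(-1)) / 3 = 11/3 = 3.6667
  s[Y,Y] = ((2)·(2) + (-2)·(-2) + (1)·(1) + (-1)·(-1)) / 3 = 10/3 = 3.3333
  Sample standard deviations s_i = √(s[i,i]):
  s(X) = √(4.6667) = 2.1602
  s(Y) = √(3.3333) = 1.8257

Step 3 — r_{ij} = s_{ij} / (s_i · s_j):
  r[X,X] = 1 (diagonal).
  r[X,Y] = 3.6667 / (2.1602 · 1.8257) = 3.6667 / 3.9441 = 0.9297
  r[Y,Y] = 1 (diagonal).

R is symmetric with unit diagonal. Assembling:

R = [[1, 0.9297],
 [0.9297, 1]]


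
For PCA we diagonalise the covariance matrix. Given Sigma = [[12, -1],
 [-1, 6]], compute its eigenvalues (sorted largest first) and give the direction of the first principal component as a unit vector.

Step 1 — characteristic polynomial of 2×2 Sigma:
  det(Sigma - λI) = λ² - trace · λ + det = 0.
  trace = 12 + 6 = 18, det = 12·6 - (-1)² = 71.
Step 2 — discriminant:
  Δ = trace² - 4·det = 324 - 284 = 40.
Step 3 — eigenvalues:
  λ = (trace ± √Δ)/2 = (18 ± 6.3246)/2,
  λ_1 = 12.1623,  λ_2 = 5.8377.

Step 4 — unit eigenvector for λ_1: solve (Sigma - λ_1 I)v = 0. First row:
  (12 - 12.1623)·v_x + (-1)·v_y = 0, i.e. (-0.1623)·v_x + (-1)·v_y = 0,
  so v ∝ (b, λ_1 - a) = (-1, 0.1623); multiply by -1 so the first entry is positive: u = (1, -0.1623).
  ||u|| = √((1)² + (-0.1623)²) = √(1.0263) ≈ 1.0131,
  v_1 = u/||u|| ≈ (0.9871, -0.1602) (||v_1|| = 1).

λ_1 = 12.1623,  λ_2 = 5.8377;  v_1 ≈ (0.9871, -0.1602)


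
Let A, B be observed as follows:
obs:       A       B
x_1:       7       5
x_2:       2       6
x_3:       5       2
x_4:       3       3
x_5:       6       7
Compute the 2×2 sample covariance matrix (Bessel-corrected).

Step 1 — column means:
  mean(A) = (7 + 2 + 5 + 3 + 6) / 5 = 23/5 = 4.6
  mean(B) = (5 + 6 + 2 + 3 + 7) / 5 = 23/5 = 4.6

Step 2 — sample covariance S[i,j] = (1/(n-1)) · Σ_k (x_{k,i} - mean_i) · (x_{k,j} - mean_j), with n-1 = 4.
  S[A,A] = ((2.4)·(2.4) + (-2.6)·(-2.6) + (0.4)·(0.4) + (-1.6)·(-1.6) + (1.4)·(1.4)) / 4 = 17.2/4 = 4.3
  S[A,B] = ((2.4)·(0.4) + (-2.6)·(1.4) + (0.4)·(-2.6) + (-1.6)·(-1.6) + (1.4)·(2.4)) / 4 = 2.2/4 = 0.55
  S[B,B] = ((0.4)·(0.4) + (1.4)·(1.4) + (-2.6)·(-2.6) + (-1.6)·(-1.6) + (2.4)·(2.4)) / 4 = 17.2/4 = 4.3

S is symmetric (S[j,i] = S[i,j]). Assembling:

S = [[4.3, 0.55],
 [0.55, 4.3]]


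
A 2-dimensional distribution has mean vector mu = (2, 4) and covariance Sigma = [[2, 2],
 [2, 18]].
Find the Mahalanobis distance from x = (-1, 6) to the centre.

Step 1 — centre the observation: (x - mu) = (-3, 2).

Step 2 — invert Sigma. det(Sigma) = 2·18 - (2)² = 32.
  Sigma^{-1} = (1/det) · [[d, -b], [-b, a]] = [[0.5625, -0.0625],
 [-0.0625, 0.0625]].

Step 3 — form the quadratic (x - mu)^T · Sigma^{-1} · (x - mu):
  Sigma^{-1} · (x - mu) = (-1.8125, 0.3125).
  (x - mu)^T · [Sigma^{-1} · (x - mu)] = (-3)·(-1.8125) + (2)·(0.3125) = 6.0625.

Step 4 — take square root: d = √(6.0625) ≈ 2.4622.

d(x, mu) = √(6.0625) ≈ 2.4622


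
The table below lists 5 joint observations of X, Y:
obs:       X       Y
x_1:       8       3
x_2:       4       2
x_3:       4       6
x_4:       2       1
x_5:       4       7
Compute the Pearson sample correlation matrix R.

Step 1 — column means:
  mean(X) = (8 + 4 + 4 + 2 + 4) / 5 = 22/5 = 4.4
  mean(Y) = (3 + 2 + 6 + 1 + 7) / 5 = 19/5 = 3.8

Step 2 — sample variances and covariances s[i,j] = (1/(n-1)) · Σ_k (x_{k,i} - mean_i) · (x_{k,j} - mean_j), with n-1 = 4:
  s[X,X] = ((3.6)·(3.6) + (-0.4)·(-0.4) + (-0.4)·(-0.4) + (-2.4)·(-2.4) + (-0.4)·(-0.4)) / 4 = 19.2/4 = 4.8
  s[X,Y] = ((3.6)·(-0.8) + (-0.4)·(-1.8) + (-0.4)·(2.2) + (-2.4)·(-2.8) + (-0.4)·(3.2)) / 4 = 2.4/4 = 0.6
  s[Y,Y] = ((-0.8)·(-0.8) + (-1.8)·(-1.8) + (2.2)·(2.2) + (-2.8)·(-2.8) + (3.2)·(3.2)) / 4 = 26.8/4 = 6.7
  Sample standard deviations s_i = √(s[i,i]):
  s(X) = √(4.8) = 2.1909
  s(Y) = √(6.7) = 2.5884

Step 3 — r_{ij} = s_{ij} / (s_i · s_j):
  r[X,X] = 1 (diagonal).
  r[X,Y] = 0.6 / (2.1909 · 2.5884) = 0.6 / 5.671 = 0.1058
  r[Y,Y] = 1 (diagonal).

R is symmetric with unit diagonal. Assembling:

R = [[1, 0.1058],
 [0.1058, 1]]


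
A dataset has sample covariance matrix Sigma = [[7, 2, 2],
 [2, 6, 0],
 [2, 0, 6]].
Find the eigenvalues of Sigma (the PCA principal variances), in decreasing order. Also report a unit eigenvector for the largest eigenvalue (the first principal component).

Step 1 — characteristic polynomial p(λ) = det(λI - Sigma) = λ³ - tr·λ² + c_1·λ - det, where tr = trace, c_1 = sum of the principal 2×2 minors, det = det(Sigma):
  tr = 7 + 6 + 6 = 19,
  c_1 = (7·6 - (2)²) + (7·6 - (2)²) + (6·6 - (0)²) = 38 + 38 + 36 = 112,
  det = 7·(6·6 - (0)²) - (2)·((2)·6 - (0)·(2)) + (2)·((2)·(0) - 6·(2)) = 7·(36) - (2)·(12) + (2)·(-12) = 204.
  So p(λ) = λ³ - 19λ² + 112λ - 204.
Step 2 — look for an integer root (rational root theorem: any rational root is an integer divisor of 204). Testing λ = 6:
  p(6) = 216 - 684 + 672 - 204 = 0  ✓
  Dividing out (λ - 6): p(λ) = (λ - 6)(λ² - 13λ + 34).
Step 3 — remaining eigenvalues from the quadratic λ² - 13λ + 34 = 0:
  Δ = 13² - 4·34 = 169 - 136 = 33,  λ = (13 ± √33)/2 = (13 ± 5.7446)/2 ≈ 9.3723 or 3.6277.
  Sorted: λ_1 = 9.3723,  λ_2 = 6,  λ_3 = 3.6277  (check: sum = 19 = tr ✓).

Step 4 — unit eigenvector for λ_1 ≈ 9.3723: v spans the null space of (Sigma - λ_1 I), whose rows are
  r_1 = (-2.3723, 2, 2),  r_2 = (2, -3.3723, 0),  r_3 = (2, 0, -3.3723).
  v is orthogonal to every row, so take v ∝ r_1 × r_2 = ((2)·(0) - (2)·(-3.3723), (2)·(2) - (-2.3723)·(0), (-2.3723)·(-3.3723) - (2)·(2)) ≈ (6.7446, 4, 4).
  Let u = (6.7446, 4, 4).
  ||u|| = √((6.7446)² + (4)² + (4)²) = √(77.4891) ≈ 8.8028,  v_1 = u/||u|| ≈ (0.7662, 0.4544, 0.4544) (||v_1|| = 1).

λ_1 = 9.3723,  λ_2 = 6,  λ_3 = 3.6277;  v_1 ≈ (0.7662, 0.4544, 0.4544)


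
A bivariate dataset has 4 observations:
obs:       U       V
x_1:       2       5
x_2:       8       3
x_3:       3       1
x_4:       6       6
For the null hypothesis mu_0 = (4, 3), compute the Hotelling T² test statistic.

Step 1 — sample mean vector:
  mean(U) = (2 + 8 + 3 + 6) / 4 = 19/4 = 4.75
  mean(V) = (5 + 3 + 1 + 6) / 4 = 15/4 = 3.75
  x̄ = (4.75, 3.75),  deviation x̄ - mu_0 = (4.75, 3.75) - (4, 3) = (0.75, 0.75).

Step 2 — sample covariance matrix, S[i,j] = (1/(n-1)) · Σ_k (x_{k,i} - mean_i) · (x_{k,j} - mean_j), divisor n-1 = 3:
  S[U,U] = ((-2.75)·(-2.75) + (3.25)·(3.25) + (-1.75)·(-1.75) + (1.25)·(1.25)) / 3 = 22.75/3 = 7.5833
  S[U,V] = ((-2.75)·(1.25) + (3.25)·(-0.75) + (-1.75)·(-2.75) + (1.25)·(2.25)) / 3 = 1.75/3 = 0.5833
  S[V,V] = ((1.25)·(1.25) + (-0.75)·(-0.75) + (-2.75)·(-2.75) + (2.25)·(2.25)) / 3 = 14.75/3 = 4.9167
  S = [[7.5833, 0.5833],
 [0.5833, 4.9167]].

Step 3 — invert S. det(S) = 7.5833·4.9167 - (0.5833)² = 36.9444.
  S^{-1} = (1/det) · [[d, -b], [-b, a]] = [[0.1331, -0.0158],
 [-0.0158, 0.2053]].

Step 4 — quadratic form (x̄ - mu_0)^T · S^{-1} · (x̄ - mu_0):
  S^{-1} · (x̄ - mu_0) = (0.088, 0.1421),
  (x̄ - mu_0)^T · [...] = (0.75)·(0.088) + (0.75)·(0.1421) = 0.1726.

Step 5 — scale by n: T² = 4 · 0.1726 = 0.6902.

T² ≈ 0.6902


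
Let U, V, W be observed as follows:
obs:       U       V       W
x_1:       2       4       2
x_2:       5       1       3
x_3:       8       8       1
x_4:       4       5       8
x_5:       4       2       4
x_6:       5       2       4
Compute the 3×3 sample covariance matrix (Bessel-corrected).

Step 1 — column means:
  mean(U) = (2 + 5 + 8 + 4 + 4 + 5) / 6 = 28/6 = 4.6667
  mean(V) = (4 + 1 + 8 + 5 + 2 + 2) / 6 = 22/6 = 3.6667
  mean(W) = (2 + 3 + 1 + 8 + 4 + 4) / 6 = 22/6 = 3.6667

Step 2 — sample covariance S[i,j] = (1/(n-1)) · Σ_k (x_{k,i} - mean_i) · (x_{k,j} - mean_j), with n-1 = 5.
  S[U,U] = ((-2.6667)·(-2.6667) + (0.3333)·(0.3333) + (3.3333)·(3.3333) + (-0.6667)·(-0.6667) + (-0.6667)·(-0.6667) + (0.3333)·(0.3333)) / 5 = 19.3333/5 = 3.8667
  S[U,V] = ((-2.6667)·(0.3333) + (0.3333)·(-2.6667) + (3.3333)·(4.3333) + (-0.6667)·(1.3333) + (-0.6667)·(-1.6667) + (0.3333)·(-1.6667)) / 5 = 12.3333/5 = 2.4667
  S[U,W] = ((-2.6667)·(-1.6667) + (0.3333)·(-0.6667) + (3.3333)·(-2.6667) + (-0.6667)·(4.3333) + (-0.6667)·(0.3333) + (0.3333)·(0.3333)) / 5 = -7.6667/5 = -1.5333
  S[V,V] = ((0.3333)·(0.3333) + (-2.6667)·(-2.6667) + (4.3333)·(4.3333) + (1.3333)·(1.3333) + (-1.6667)·(-1.6667) + (-1.6667)·(-1.6667)) / 5 = 33.3333/5 = 6.6667
  S[V,W] = ((0.3333)·(-1.6667) + (-2.6667)·(-0.6667) + (4.3333)·(-2.6667) + (1.3333)·(4.3333) + (-1.6667)·(0.3333) + (-1.6667)·(0.3333)) / 5 = -5.6667/5 = -1.1333
  S[W,W] = ((-1.6667)·(-1.6667) + (-0.6667)·(-0.6667) + (-2.6667)·(-2.6667) + (4.3333)·(4.3333) + (0.3333)·(0.3333) + (0.3333)·(0.3333)) / 5 = 29.3333/5 = 5.8667

S is symmetric (S[j,i] = S[i,j]). Assembling:

S = [[3.8667, 2.4667, -1.5333],
 [2.4667, 6.6667, -1.1333],
 [-1.5333, -1.1333, 5.8667]]


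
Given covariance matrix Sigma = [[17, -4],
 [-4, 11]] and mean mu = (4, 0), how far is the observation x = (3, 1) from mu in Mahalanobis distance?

Step 1 — centre the observation: (x - mu) = (-1, 1).

Step 2 — invert Sigma. det(Sigma) = 17·11 - (-4)² = 171.
  Sigma^{-1} = (1/det) · [[d, -b], [-b, a]] = [[0.0643, 0.0234],
 [0.0234, 0.0994]].

Step 3 — form the quadratic (x - mu)^T · Sigma^{-1} · (x - mu):
  Sigma^{-1} · (x - mu) = (-0.0409, 0.076).
  (x - mu)^T · [Sigma^{-1} · (x - mu)] = (-1)·(-0.0409) + (1)·(0.076) = 0.117.

Step 4 — take square root: d = √(0.117) ≈ 0.342.

d(x, mu) = √(0.117) ≈ 0.342


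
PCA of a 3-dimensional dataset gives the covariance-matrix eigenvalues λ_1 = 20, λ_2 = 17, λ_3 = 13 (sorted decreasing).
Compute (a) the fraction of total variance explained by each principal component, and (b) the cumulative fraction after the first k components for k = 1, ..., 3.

Step 1 — total variance = trace(Sigma) = Σ λ_i = 20 + 17 + 13 = 50.

Step 2 — fraction explained by component i = λ_i / Σ λ:
  PC1: 20/50 = 0.4
  PC2: 17/50 = 0.34
  PC3: 13/50 = 0.26

Step 3 — cumulative fraction after k components = (λ_1 + ... + λ_k) / Σ λ:
  k = 1: 20/50 = 0.4
  k = 2: (20 + 17)/50 = 37/50 = 0.74
  k = 3: (20 + 17 + 13)/50 = 50/50 = 1

Summary (fraction, with percent):

explained: PC1 0.4 (40%), PC2 0.34 (34%), PC3 0.26 (26%);  cumulative: 0.4, 0.74, 1


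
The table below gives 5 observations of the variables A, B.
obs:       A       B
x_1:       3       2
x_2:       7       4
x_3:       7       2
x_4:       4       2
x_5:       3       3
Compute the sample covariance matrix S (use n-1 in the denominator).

Step 1 — column means:
  mean(A) = (3 + 7 + 7 + 4 + 3) / 5 = 24/5 = 4.8
  mean(B) = (2 + 4 + 2 + 2 + 3) / 5 = 13/5 = 2.6

Step 2 — sample covariance S[i,j] = (1/(n-1)) · Σ_k (x_{k,i} - mean_i) · (x_{k,j} - mean_j), with n-1 = 4.
  S[A,A] = ((-1.8)·(-1.8) + (2.2)·(2.2) + (2.2)·(2.2) + (-0.8)·(-0.8) + (-1.8)·(-1.8)) / 4 = 16.8/4 = 4.2
  S[A,B] = ((-1.8)·(-0.6) + (2.2)·(1.4) + (2.2)·(-0.6) + (-0.8)·(-0.6) + (-1.8)·(0.4)) / 4 = 2.6/4 = 0.65
  S[B,B] = ((-0.6)·(-0.6) + (1.4)·(1.4) + (-0.6)·(-0.6) + (-0.6)·(-0.6) + (0.4)·(0.4)) / 4 = 3.2/4 = 0.8

S is symmetric (S[j,i] = S[i,j]). Assembling:

S = [[4.2, 0.65],
 [0.65, 0.8]]


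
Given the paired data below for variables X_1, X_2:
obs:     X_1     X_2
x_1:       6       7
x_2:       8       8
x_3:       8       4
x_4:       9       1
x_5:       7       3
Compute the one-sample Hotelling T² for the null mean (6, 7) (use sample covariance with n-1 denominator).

Step 1 — sample mean vector:
  mean(X_1) = (6 + 8 + 8 + 9 + 7) / 5 = 38/5 = 7.6
  mean(X_2) = (7 + 8 + 4 + 1 + 3) / 5 = 23/5 = 4.6
  x̄ = (7.6, 4.6),  deviation x̄ - mu_0 = (7.6, 4.6) - (6, 7) = (1.6, -2.4).

Step 2 — sample covariance matrix, S[i,j] = (1/(n-1)) · Σ_k (x_{k,i} - mean_i) · (x_{k,j} - mean_j), divisor n-1 = 4:
  S[X_1,X_1] = ((-1.6)·(-1.6) + (0.4)·(0.4) + (0.4)·(0.4) + (1.4)·(1.4) + (-0.6)·(-0.6)) / 4 = 5.2/4 = 1.3
  S[X_1,X_2] = ((-1.6)·(2.4) + (0.4)·(3.4) + (0.4)·(-0.6) + (1.4)·(-3.6) + (-0.6)·(-1.6)) / 4 = -6.8/4 = -1.7
  S[X_2,X_2] = ((2.4)·(2.4) + (3.4)·(3.4) + (-0.6)·(-0.6) + (-3.6)·(-3.6) + (-1.6)·(-1.6)) / 4 = 33.2/4 = 8.3
  S = [[1.3, -1.7],
 [-1.7, 8.3]].

Step 3 — invert S. det(S) = 1.3·8.3 - (-1.7)² = 7.9.
  S^{-1} = (1/det) · [[d, -b], [-b, a]] = [[1.0506, 0.2152],
 [0.2152, 0.1646]].

Step 4 — quadratic form (x̄ - mu_0)^T · S^{-1} · (x̄ - mu_0):
  S^{-1} · (x̄ - mu_0) = (1.1646, -0.0506),
  (x̄ - mu_0)^T · [...] = (1.6)·(1.1646) + (-2.4)·(-0.0506) = 1.9848.

Step 5 — scale by n: T² = 5 · 1.9848 = 9.9241.

T² ≈ 9.9241


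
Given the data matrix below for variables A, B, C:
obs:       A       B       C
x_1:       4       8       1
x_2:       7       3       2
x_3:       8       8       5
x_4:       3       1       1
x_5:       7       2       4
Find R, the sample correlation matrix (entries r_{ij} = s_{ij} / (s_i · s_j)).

Step 1 — column means:
  mean(A) = (4 + 7 + 8 + 3 + 7) / 5 = 29/5 = 5.8
  mean(B) = (8 + 3 + 8 + 1 + 2) / 5 = 22/5 = 4.4
  mean(C) = (1 + 2 + 5 + 1 + 4) / 5 = 13/5 = 2.6

Step 2 — sample variances and covariances s[i,j] = (1/(n-1)) · Σ_k (x_{k,i} - mean_i) · (x_{k,j} - mean_j), with n-1 = 4:
  s[A,A] = ((-1.8)·(-1.8) + (1.2)·(1.2) + (2.2)·(2.2) + (-2.8)·(-2.8) + (1.2)·(1.2)) / 4 = 18.8/4 = 4.7
  s[A,B] = ((-1.8)·(3.6) + (1.2)·(-1.4) + (2.2)·(3.6) + (-2.8)·(-3.4) + (1.2)·(-2.4)) / 4 = 6.4/4 = 1.6
  s[A,C] = ((-1.8)·(-1.6) + (1.2)·(-0.6) + (2.2)·(2.4) + (-2.8)·(-1.6) + (1.2)·(1.4)) / 4 = 13.6/4 = 3.4
  s[B,B] = ((3.6)·(3.6) + (-1.4)·(-1.4) + (3.6)·(3.6) + (-3.4)·(-3.4) + (-2.4)·(-2.4)) / 4 = 45.2/4 = 11.3
  s[B,C] = ((3.6)·(-1.6) + (-1.4)·(-0.6) + (3.6)·(2.4) + (-3.4)·(-1.6) + (-2.4)·(1.4)) / 4 = 5.8/4 = 1.45
  s[C,C] = ((-1.6)·(-1.6) + (-0.6)·(-0.6) + (2.4)·(2.4) + (-1.6)·(-1.6) + (1.4)·(1.4)) / 4 = 13.2/4 = 3.3
  Sample standard deviations s_i = √(s[i,i]):
  s(A) = √(4.7) = 2.1679
  s(B) = √(11.3) = 3.3615
  s(C) = √(3.3) = 1.8166

Step 3 — r_{ij} = s_{ij} / (s_i · s_j):
  r[A,A] = 1 (diagonal).
  r[A,B] = 1.6 / (2.1679 · 3.3615) = 1.6 / 7.2877 = 0.2195
  r[A,C] = 3.4 / (2.1679 · 1.8166) = 3.4 / 3.9383 = 0.8633
  r[B,B] = 1 (diagonal).
  r[B,C] = 1.45 / (3.3615 · 1.8166) = 1.45 / 6.1066 = 0.2374
  r[C,C] = 1 (diagonal).

R is symmetric with unit diagonal. Assembling:

R = [[1, 0.2195, 0.8633],
 [0.2195, 1, 0.2374],
 [0.8633, 0.2374, 1]]


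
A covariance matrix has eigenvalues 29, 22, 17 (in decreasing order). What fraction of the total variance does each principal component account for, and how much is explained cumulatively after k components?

Step 1 — total variance = trace(Sigma) = Σ λ_i = 29 + 22 + 17 = 68.

Step 2 — fraction explained by component i = λ_i / Σ λ:
  PC1: 29/68 = 0.4265
  PC2: 22/68 = 0.3235
  PC3: 17/68 = 0.25

Step 3 — cumulative fraction after k components = (λ_1 + ... + λ_k) / Σ λ:
  k = 1: 29/68 = 0.4265
  k = 2: (29 + 22)/68 = 51/68 = 0.75
  k = 3: (29 + 22 + 17)/68 = 68/68 = 1

Summary (fraction, with percent):

explained: PC1 0.4265 (42.65%), PC2 0.3235 (32.35%), PC3 0.25 (25%);  cumulative: 0.4265, 0.75, 1


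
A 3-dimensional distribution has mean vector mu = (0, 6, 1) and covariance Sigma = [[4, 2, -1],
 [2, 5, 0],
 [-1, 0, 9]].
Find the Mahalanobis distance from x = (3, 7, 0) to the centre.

Step 1 — centre the observation: (x - mu) = (3, 1, -1).

Step 2 — invert Sigma (cofactor / det for 3×3, or solve directly):
  Sigma^{-1} = [[0.3237, -0.1295, 0.036],
 [-0.1295, 0.2518, -0.0144],
 [0.036, -0.0144, 0.1151]].

Step 3 — form the quadratic (x - mu)^T · Sigma^{-1} · (x - mu):
  Sigma^{-1} · (x - mu) = (0.8058, -0.1223, -0.0216).
  (x - mu)^T · [Sigma^{-1} · (x - mu)] = (3)·(0.8058) + (1)·(-0.1223) + (-1)·(-0.0216) = 2.3165.

Step 4 — take square root: d = √(2.3165) ≈ 1.522.

d(x, mu) = √(2.3165) ≈ 1.522


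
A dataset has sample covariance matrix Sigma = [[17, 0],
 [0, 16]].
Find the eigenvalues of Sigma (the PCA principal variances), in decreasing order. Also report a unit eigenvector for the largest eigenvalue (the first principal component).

Step 1 — characteristic polynomial of 2×2 Sigma:
  det(Sigma - λI) = λ² - trace · λ + det = 0.
  trace = 17 + 16 = 33, det = 17·16 - (0)² = 272.
Step 2 — discriminant:
  Δ = trace² - 4·det = 1089 - 1088 = 1.
Step 3 — eigenvalues:
  λ = (trace ± √Δ)/2 = (33 ± 1)/2,
  λ_1 = 17,  λ_2 = 16.

Step 4 — unit eigenvector for λ_1: Sigma is diagonal, so its eigenvectors are the coordinate axes. λ_1 = 17 is the diagonal entry on the first coordinate axis, hence
  v_1 = (1, 0) (||v_1|| = 1).

λ_1 = 17,  λ_2 = 16;  v_1 ≈ (1, 0)


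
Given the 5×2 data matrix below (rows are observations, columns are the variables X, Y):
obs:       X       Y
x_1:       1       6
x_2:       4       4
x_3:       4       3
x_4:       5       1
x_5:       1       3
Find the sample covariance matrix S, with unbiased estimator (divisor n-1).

Step 1 — column means:
  mean(X) = (1 + 4 + 4 + 5 + 1) / 5 = 15/5 = 3
  mean(Y) = (6 + 4 + 3 + 1 + 3) / 5 = 17/5 = 3.4

Step 2 — sample covariance S[i,j] = (1/(n-1)) · Σ_k (x_{k,i} - mean_i) · (x_{k,j} - mean_j), with n-1 = 4.
  S[X,X] = ((-2)·(-2) + (1)·(1) + (1)·(1) + (2)·(2) + (-2)·(-2)) / 4 = 14/4 = 3.5
  S[X,Y] = ((-2)·(2.6) + (1)·(0.6) + (1)·(-0.4) + (2)·(-2.4) + (-2)·(-0.4)) / 4 = -9/4 = -2.25
  S[Y,Y] = ((2.6)·(2.6) + (0.6)·(0.6) + (-0.4)·(-0.4) + (-2.4)·(-2.4) + (-0.4)·(-0.4)) / 4 = 13.2/4 = 3.3

S is symmetric (S[j,i] = S[i,j]). Assembling:

S = [[3.5, -2.25],
 [-2.25, 3.3]]


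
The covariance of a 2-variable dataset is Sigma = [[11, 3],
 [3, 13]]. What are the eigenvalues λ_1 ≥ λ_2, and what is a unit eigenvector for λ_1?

Step 1 — characteristic polynomial of 2×2 Sigma:
  det(Sigma - λI) = λ² - trace · λ + det = 0.
  trace = 11 + 13 = 24, det = 11·13 - (3)² = 134.
Step 2 — discriminant:
  Δ = trace² - 4·det = 576 - 536 = 40.
Step 3 — eigenvalues:
  λ = (trace ± √Δ)/2 = (24 ± 6.3246)/2,
  λ_1 = 15.1623,  λ_2 = 8.8377.

Step 4 — unit eigenvector for λ_1: solve (Sigma - λ_1 I)v = 0. First row:
  (11 - 15.1623)·v_x + (3)·v_y = 0, i.e. (-4.1623)·v_x + (3)·v_y = 0,
  so v ∝ (b, λ_1 - a) = (3, 4.1623) = u.
  ||u|| = √((3)² + (4.1623)²) = √(26.3246) ≈ 5.1307,
  v_1 = u/||u|| ≈ (0.5847, 0.8112) (||v_1|| = 1).

λ_1 = 15.1623,  λ_2 = 8.8377;  v_1 ≈ (0.5847, 0.8112)


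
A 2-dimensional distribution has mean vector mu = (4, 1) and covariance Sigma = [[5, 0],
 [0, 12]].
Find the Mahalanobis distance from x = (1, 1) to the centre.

Step 1 — centre the observation: (x - mu) = (-3, 0).

Step 2 — invert Sigma. det(Sigma) = 5·12 - (0)² = 60.
  Sigma^{-1} = (1/det) · [[d, -b], [-b, a]] = [[0.2, 0],
 [0, 0.0833]].

Step 3 — form the quadratic (x - mu)^T · Sigma^{-1} · (x - mu):
  Sigma^{-1} · (x - mu) = (-0.6, 0).
  (x - mu)^T · [Sigma^{-1} · (x - mu)] = (-3)·(-0.6) + (0)·(0) = 1.8.

Step 4 — take square root: d = √(1.8) ≈ 1.3416.

d(x, mu) = √(1.8) ≈ 1.3416


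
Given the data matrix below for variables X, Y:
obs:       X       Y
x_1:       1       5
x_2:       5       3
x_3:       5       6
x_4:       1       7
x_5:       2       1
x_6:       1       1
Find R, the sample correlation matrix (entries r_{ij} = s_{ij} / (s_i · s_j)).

Step 1 — column means:
  mean(X) = (1 + 5 + 5 + 1 + 2 + 1) / 6 = 15/6 = 2.5
  mean(Y) = (5 + 3 + 6 + 7 + 1 + 1) / 6 = 23/6 = 3.8333

Step 2 — sample variances and covariances s[i,j] = (1/(n-1)) · Σ_k (x_{k,i} - mean_i) · (x_{k,j} - mean_j), with n-1 = 5:
  s[X,X] = ((-1.5)·(-1.5) + (2.5)·(2.5) + (2.5)·(2.5) + (-1.5)·(-1.5) + (-0.5)·(-0.5) + (-1.5)·(-1.5)) / 5 = 19.5/5 = 3.9
  s[X,Y] = ((-1.5)·(1.1667) + (2.5)·(-0.8333) + (2.5)·(2.1667) + (-1.5)·(3.1667) + (-0.5)·(-2.8333) + (-1.5)·(-2.8333)) / 5 = 2.5/5 = 0.5
  s[Y,Y] = ((1.1667)·(1.1667) + (-0.8333)·(-0.8333) + (2.1667)·(2.1667) + (3.1667)·(3.1667) + (-2.8333)·(-2.8333) + (-2.8333)·(-2.8333)) / 5 = 32.8333/5 = 6.5667
  Sample standard deviations s_i = √(s[i,i]):
  s(X) = √(3.9) = 1.9748
  s(Y) = √(6.5667) = 2.5626

Step 3 — r_{ij} = s_{ij} / (s_i · s_j):
  r[X,X] = 1 (diagonal).
  r[X,Y] = 0.5 / (1.9748 · 2.5626) = 0.5 / 5.0606 = 0.0988
  r[Y,Y] = 1 (diagonal).

R is symmetric with unit diagonal. Assembling:

R = [[1, 0.0988],
 [0.0988, 1]]


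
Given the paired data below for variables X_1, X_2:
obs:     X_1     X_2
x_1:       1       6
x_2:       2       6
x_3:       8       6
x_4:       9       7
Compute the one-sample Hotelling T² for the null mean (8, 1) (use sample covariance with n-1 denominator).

Step 1 — sample mean vector:
  mean(X_1) = (1 + 2 + 8 + 9) / 4 = 20/4 = 5
  mean(X_2) = (6 + 6 + 6 + 7) / 4 = 25/4 = 6.25
  x̄ = (5, 6.25),  deviation x̄ - mu_0 = (5, 6.25) - (8, 1) = (-3, 5.25).

Step 2 — sample covariance matrix, S[i,j] = (1/(n-1)) · Σ_k (x_{k,i} - mean_i) · (x_{k,j} - mean_j), divisor n-1 = 3:
  S[X_1,X_1] = ((-4)·(-4) + (-3)·(-3) + (3)·(3) + (4)·(4)) / 3 = 50/3 = 16.6667
  S[X_1,X_2] = ((-4)·(-0.25) + (-3)·(-0.25) + (3)·(-0.25) + (4)·(0.75)) / 3 = 4/3 = 1.3333
  S[X_2,X_2] = ((-0.25)·(-0.25) + (-0.25)·(-0.25) + (-0.25)·(-0.25) + (0.75)·(0.75)) / 3 = 0.75/3 = 0.25
  S = [[16.6667, 1.3333],
 [1.3333, 0.25]].

Step 3 — invert S. det(S) = 16.6667·0.25 - (1.3333)² = 2.3889.
  S^{-1} = (1/det) · [[d, -b], [-b, a]] = [[0.1047, -0.5581],
 [-0.5581, 6.9767]].

Step 4 — quadratic form (x̄ - mu_0)^T · S^{-1} · (x̄ - mu_0):
  S^{-1} · (x̄ - mu_0) = (-3.2442, 38.3023),
  (x̄ - mu_0)^T · [...] = (-3)·(-3.2442) + (5.25)·(38.3023) = 210.8198.

Step 5 — scale by n: T² = 4 · 210.8198 = 843.2791.

T² ≈ 843.2791


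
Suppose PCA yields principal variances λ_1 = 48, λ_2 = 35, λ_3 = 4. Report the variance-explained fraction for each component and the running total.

Step 1 — total variance = trace(Sigma) = Σ λ_i = 48 + 35 + 4 = 87.

Step 2 — fraction explained by component i = λ_i / Σ λ:
  PC1: 48/87 = 0.5517
  PC2: 35/87 = 0.4023
  PC3: 4/87 = 0.046

Step 3 — cumulative fraction after k components = (λ_1 + ... + λ_k) / Σ λ:
  k = 1: 48/87 = 0.5517
  k = 2: (48 + 35)/87 = 83/87 = 0.954
  k = 3: (48 + 35 + 4)/87 = 87/87 = 1

Summary (fraction, with percent):

explained: PC1 0.5517 (55.17%), PC2 0.4023 (40.23%), PC3 0.046 (4.6%);  cumulative: 0.5517, 0.954, 1


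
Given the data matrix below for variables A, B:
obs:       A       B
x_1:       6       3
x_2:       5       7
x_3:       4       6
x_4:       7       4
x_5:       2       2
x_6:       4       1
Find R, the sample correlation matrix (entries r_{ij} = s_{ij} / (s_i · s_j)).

Step 1 — column means:
  mean(A) = (6 + 5 + 4 + 7 + 2 + 4) / 6 = 28/6 = 4.6667
  mean(B) = (3 + 7 + 6 + 4 + 2 + 1) / 6 = 23/6 = 3.8333

Step 2 — sample variances and covariances s[i,j] = (1/(n-1)) · Σ_k (x_{k,i} - mean_i) · (x_{k,j} - mean_j), with n-1 = 5:
  s[A,A] = ((1.3333)·(1.3333) + (0.3333)·(0.3333) + (-0.6667)·(-0.6667) + (2.3333)·(2.3333) + (-2.6667)·(-2.6667) + (-0.6667)·(-0.6667)) / 5 = 15.3333/5 = 3.0667
  s[A,B] = ((1.3333)·(-0.8333) + (0.3333)·(3.1667) + (-0.6667)·(2.1667) + (2.3333)·(0.1667) + (-2.6667)·(-1.8333) + (-0.6667)·(-2.8333)) / 5 = 5.6667/5 = 1.1333
  s[B,B] = ((-0.8333)·(-0.8333) + (3.1667)·(3.1667) + (2.1667)·(2.1667) + (0.1667)·(0.1667) + (-1.8333)·(-1.8333) + (-2.8333)·(-2.8333)) / 5 = 26.8333/5 = 5.3667
  Sample standard deviations s_i = √(s[i,i]):
  s(A) = √(3.0667) = 1.7512
  s(B) = √(5.3667) = 2.3166

Step 3 — r_{ij} = s_{ij} / (s_i · s_j):
  r[A,A] = 1 (diagonal).
  r[A,B] = 1.1333 / (1.7512 · 2.3166) = 1.1333 / 4.0568 = 0.2794
  r[B,B] = 1 (diagonal).

R is symmetric with unit diagonal. Assembling:

R = [[1, 0.2794],
 [0.2794, 1]]


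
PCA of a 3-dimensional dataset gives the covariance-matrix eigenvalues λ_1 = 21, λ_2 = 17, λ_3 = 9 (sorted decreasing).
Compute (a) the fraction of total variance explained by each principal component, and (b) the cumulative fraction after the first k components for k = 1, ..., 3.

Step 1 — total variance = trace(Sigma) = Σ λ_i = 21 + 17 + 9 = 47.

Step 2 — fraction explained by component i = λ_i / Σ λ:
  PC1: 21/47 = 0.4468
  PC2: 17/47 = 0.3617
  PC3: 9/47 = 0.1915

Step 3 — cumulative fraction after k components = (λ_1 + ... + λ_k) / Σ λ:
  k = 1: 21/47 = 0.4468
  k = 2: (21 + 17)/47 = 38/47 = 0.8085
  k = 3: (21 + 17 + 9)/47 = 47/47 = 1

Summary (fraction, with percent):

explained: PC1 0.4468 (44.68%), PC2 0.3617 (36.17%), PC3 0.1915 (19.15%);  cumulative: 0.4468, 0.8085, 1


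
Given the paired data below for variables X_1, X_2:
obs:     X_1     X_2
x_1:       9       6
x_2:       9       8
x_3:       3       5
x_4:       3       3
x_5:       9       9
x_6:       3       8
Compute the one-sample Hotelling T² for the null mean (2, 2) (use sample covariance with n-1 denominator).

Step 1 — sample mean vector:
  mean(X_1) = (9 + 9 + 3 + 3 + 9 + 3) / 6 = 36/6 = 6
  mean(X_2) = (6 + 8 + 5 + 3 + 9 + 8) / 6 = 39/6 = 6.5
  x̄ = (6, 6.5),  deviation x̄ - mu_0 = (6, 6.5) - (2, 2) = (4, 4.5).

Step 2 — sample covariance matrix, S[i,j] = (1/(n-1)) · Σ_k (x_{k,i} - mean_i) · (x_{k,j} - mean_j), divisor n-1 = 5:
  S[X_1,X_1] = ((3)·(3) + (3)·(3) + (-3)·(-3) + (-3)·(-3) + (3)·(3) + (-3)·(-3)) / 5 = 54/5 = 10.8
  S[X_1,X_2] = ((3)·(-0.5) + (3)·(1.5) + (-3)·(-1.5) + (-3)·(-3.5) + (3)·(2.5) + (-3)·(1.5)) / 5 = 21/5 = 4.2
  S[X_2,X_2] = ((-0.5)·(-0.5) + (1.5)·(1.5) + (-1.5)·(-1.5) + (-3.5)·(-3.5) + (2.5)·(2.5) + (1.5)·(1.5)) / 5 = 25.5/5 = 5.1
  S = [[10.8, 4.2],
 [4.2, 5.1]].

Step 3 — invert S. det(S) = 10.8·5.1 - (4.2)² = 37.44.
  S^{-1} = (1/det) · [[d, -b], [-b, a]] = [[0.1362, -0.1122],
 [-0.1122, 0.2885]].

Step 4 — quadratic form (x̄ - mu_0)^T · S^{-1} · (x̄ - mu_0):
  S^{-1} · (x̄ - mu_0) = (0.0401, 0.8494),
  (x̄ - mu_0)^T · [...] = (4)·(0.0401) + (4.5)·(0.8494) = 3.9824.

Step 5 — scale by n: T² = 6 · 3.9824 = 23.8942.

T² ≈ 23.8942


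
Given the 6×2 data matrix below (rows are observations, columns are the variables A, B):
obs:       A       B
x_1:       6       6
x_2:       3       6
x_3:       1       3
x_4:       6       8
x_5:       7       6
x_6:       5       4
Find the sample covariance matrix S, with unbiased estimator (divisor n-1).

Step 1 — column means:
  mean(A) = (6 + 3 + 1 + 6 + 7 + 5) / 6 = 28/6 = 4.6667
  mean(B) = (6 + 6 + 3 + 8 + 6 + 4) / 6 = 33/6 = 5.5

Step 2 — sample covariance S[i,j] = (1/(n-1)) · Σ_k (x_{k,i} - mean_i) · (x_{k,j} - mean_j), with n-1 = 5.
  S[A,A] = ((1.3333)·(1.3333) + (-1.6667)·(-1.6667) + (-3.6667)·(-3.6667) + (1.3333)·(1.3333) + (2.3333)·(2.3333) + (0.3333)·(0.3333)) / 5 = 25.3333/5 = 5.0667
  S[A,B] = ((1.3333)·(0.5) + (-1.6667)·(0.5) + (-3.6667)·(-2.5) + (1.3333)·(2.5) + (2.3333)·(0.5) + (0.3333)·(-1.5)) / 5 = 13/5 = 2.6
  S[B,B] = ((0.5)·(0.5) + (0.5)·(0.5) + (-2.5)·(-2.5) + (2.5)·(2.5) + (0.5)·(0.5) + (-1.5)·(-1.5)) / 5 = 15.5/5 = 3.1

S is symmetric (S[j,i] = S[i,j]). Assembling:

S = [[5.0667, 2.6],
 [2.6, 3.1]]


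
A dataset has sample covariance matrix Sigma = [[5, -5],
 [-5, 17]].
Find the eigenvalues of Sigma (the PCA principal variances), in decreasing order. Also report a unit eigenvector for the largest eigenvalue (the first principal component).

Step 1 — characteristic polynomial of 2×2 Sigma:
  det(Sigma - λI) = λ² - trace · λ + det = 0.
  trace = 5 + 17 = 22, det = 5·17 - (-5)² = 60.
Step 2 — discriminant:
  Δ = trace² - 4·det = 484 - 240 = 244.
Step 3 — eigenvalues:
  λ = (trace ± √Δ)/2 = (22 ± 15.6205)/2,
  λ_1 = 18.8102,  λ_2 = 3.1898.

Step 4 — unit eigenvector for λ_1: solve (Sigma - λ_1 I)v = 0. First row:
  (5 - 18.8102)·v_x + (-5)·v_y = 0, i.e. (-13.8102)·v_x + (-5)·v_y = 0,
  so v ∝ (b, λ_1 - a) = (-5, 13.8102); multiply by -1 so the first entry is positive: u = (5, -13.8102).
  ||u|| = √((5)² + (-13.8102)²) = √(215.723) ≈ 14.6875,
  v_1 = u/||u|| ≈ (0.3404, -0.9403) (||v_1|| = 1).

λ_1 = 18.8102,  λ_2 = 3.1898;  v_1 ≈ (0.3404, -0.9403)


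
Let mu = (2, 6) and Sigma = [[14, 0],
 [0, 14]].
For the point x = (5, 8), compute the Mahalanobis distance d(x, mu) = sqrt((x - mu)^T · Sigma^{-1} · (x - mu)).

Step 1 — centre the observation: (x - mu) = (3, 2).

Step 2 — invert Sigma. det(Sigma) = 14·14 - (0)² = 196.
  Sigma^{-1} = (1/det) · [[d, -b], [-b, a]] = [[0.0714, 0],
 [0, 0.0714]].

Step 3 — form the quadratic (x - mu)^T · Sigma^{-1} · (x - mu):
  Sigma^{-1} · (x - mu) = (0.2143, 0.1429).
  (x - mu)^T · [Sigma^{-1} · (x - mu)] = (3)·(0.2143) + (2)·(0.1429) = 0.9286.

Step 4 — take square root: d = √(0.9286) ≈ 0.9636.

d(x, mu) = √(0.9286) ≈ 0.9636


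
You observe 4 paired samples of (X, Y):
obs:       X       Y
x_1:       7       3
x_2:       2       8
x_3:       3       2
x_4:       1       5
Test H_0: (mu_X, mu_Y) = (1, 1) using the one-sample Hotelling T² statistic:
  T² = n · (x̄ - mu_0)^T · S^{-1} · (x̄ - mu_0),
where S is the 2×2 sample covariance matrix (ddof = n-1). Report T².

Step 1 — sample mean vector:
  mean(X) = (7 + 2 + 3 + 1) / 4 = 13/4 = 3.25
  mean(Y) = (3 + 8 + 2 + 5) / 4 = 18/4 = 4.5
  x̄ = (3.25, 4.5),  deviation x̄ - mu_0 = (3.25, 4.5) - (1, 1) = (2.25, 3.5).

Step 2 — sample covariance matrix, S[i,j] = (1/(n-1)) · Σ_k (x_{k,i} - mean_i) · (x_{k,j} - mean_j), divisor n-1 = 3:
  S[X,X] = ((3.75)·(3.75) + (-1.25)·(-1.25) + (-0.25)·(-0.25) + (-2.25)·(-2.25)) / 3 = 20.75/3 = 6.9167
  S[X,Y] = ((3.75)·(-1.5) + (-1.25)·(3.5) + (-0.25)·(-2.5) + (-2.25)·(0.5)) / 3 = -10.5/3 = -3.5
  S[Y,Y] = ((-1.5)·(-1.5) + (3.5)·(3.5) + (-2.5)·(-2.5) + (0.5)·(0.5)) / 3 = 21/3 = 7
  S = [[6.9167, -3.5],
 [-3.5, 7]].

Step 3 — invert S. det(S) = 6.9167·7 - (-3.5)² = 36.1667.
  S^{-1} = (1/det) · [[d, -b], [-b, a]] = [[0.1935, 0.0968],
 [0.0968, 0.1912]].

Step 4 — quadratic form (x̄ - mu_0)^T · S^{-1} · (x̄ - mu_0):
  S^{-1} · (x̄ - mu_0) = (0.7742, 0.8871),
  (x̄ - mu_0)^T · [...] = (2.25)·(0.7742) + (3.5)·(0.8871) = 4.8468.

Step 5 — scale by n: T² = 4 · 4.8468 = 19.3871.

T² ≈ 19.3871


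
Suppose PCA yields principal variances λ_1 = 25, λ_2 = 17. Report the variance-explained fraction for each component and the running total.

Step 1 — total variance = trace(Sigma) = Σ λ_i = 25 + 17 = 42.

Step 2 — fraction explained by component i = λ_i / Σ λ:
  PC1: 25/42 = 0.5952
  PC2: 17/42 = 0.4048

Step 3 — cumulative fraction after k components = (λ_1 + ... + λ_k) / Σ λ:
  k = 1: 25/42 = 0.5952
  k = 2: (25 + 17)/42 = 42/42 = 1

Summary (fraction, with percent):

explained: PC1 0.5952 (59.52%), PC2 0.4048 (40.48%);  cumulative: 0.5952, 1


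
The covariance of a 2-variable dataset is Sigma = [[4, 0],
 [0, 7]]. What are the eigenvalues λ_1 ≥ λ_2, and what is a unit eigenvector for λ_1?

Step 1 — characteristic polynomial of 2×2 Sigma:
  det(Sigma - λI) = λ² - trace · λ + det = 0.
  trace = 4 + 7 = 11, det = 4·7 - (0)² = 28.
Step 2 — discriminant:
  Δ = trace² - 4·det = 121 - 112 = 9.
Step 3 — eigenvalues:
  λ = (trace ± √Δ)/2 = (11 ± 3)/2,
  λ_1 = 7,  λ_2 = 4.

Step 4 — unit eigenvector for λ_1: Sigma is diagonal, so its eigenvectors are the coordinate axes. λ_1 = 7 is the diagonal entry on the second coordinate axis, hence
  v_1 = (0, 1) (||v_1|| = 1).

λ_1 = 7,  λ_2 = 4;  v_1 ≈ (0, 1)


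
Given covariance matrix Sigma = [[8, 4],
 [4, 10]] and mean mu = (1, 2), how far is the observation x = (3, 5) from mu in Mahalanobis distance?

Step 1 — centre the observation: (x - mu) = (2, 3).

Step 2 — invert Sigma. det(Sigma) = 8·10 - (4)² = 64.
  Sigma^{-1} = (1/det) · [[d, -b], [-b, a]] = [[0.1562, -0.0625],
 [-0.0625, 0.125]].

Step 3 — form the quadratic (x - mu)^T · Sigma^{-1} · (x - mu):
  Sigma^{-1} · (x - mu) = (0.125, 0.25).
  (x - mu)^T · [Sigma^{-1} · (x - mu)] = (2)·(0.125) + (3)·(0.25) = 1.

Step 4 — take square root: d = √(1) ≈ 1.

d(x, mu) = √(1) ≈ 1


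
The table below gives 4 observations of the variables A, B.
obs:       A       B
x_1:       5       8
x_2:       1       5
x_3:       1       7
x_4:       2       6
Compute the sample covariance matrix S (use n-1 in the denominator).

Step 1 — column means:
  mean(A) = (5 + 1 + 1 + 2) / 4 = 9/4 = 2.25
  mean(B) = (8 + 5 + 7 + 6) / 4 = 26/4 = 6.5

Step 2 — sample covariance S[i,j] = (1/(n-1)) · Σ_k (x_{k,i} - mean_i) · (x_{k,j} - mean_j), with n-1 = 3.
  S[A,A] = ((2.75)·(2.75) + (-1.25)·(-1.25) + (-1.25)·(-1.25) + (-0.25)·(-0.25)) / 3 = 10.75/3 = 3.5833
  S[A,B] = ((2.75)·(1.5) + (-1.25)·(-1.5) + (-1.25)·(0.5) + (-0.25)·(-0.5)) / 3 = 5.5/3 = 1.8333
  S[B,B] = ((1.5)·(1.5) + (-1.5)·(-1.5) + (0.5)·(0.5) + (-0.5)·(-0.5)) / 3 = 5/3 = 1.6667

S is symmetric (S[j,i] = S[i,j]). Assembling:

S = [[3.5833, 1.8333],
 [1.8333, 1.6667]]


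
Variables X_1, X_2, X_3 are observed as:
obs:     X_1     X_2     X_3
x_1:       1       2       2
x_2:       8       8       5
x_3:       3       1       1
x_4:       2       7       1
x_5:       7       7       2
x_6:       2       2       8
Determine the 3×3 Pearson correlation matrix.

Step 1 — column means:
  mean(X_1) = (1 + 8 + 3 + 2 + 7 + 2) / 6 = 23/6 = 3.8333
  mean(X_2) = (2 + 8 + 1 + 7 + 7 + 2) / 6 = 27/6 = 4.5
  mean(X_3) = (2 + 5 + 1 + 1 + 2 + 8) / 6 = 19/6 = 3.1667

Step 2 — sample variances and covariances s[i,j] = (1/(n-1)) · Σ_k (x_{k,i} - mean_i) · (x_{k,j} - mean_j), with n-1 = 5:
  s[X_1,X_1] = ((-2.8333)·(-2.8333) + (4.1667)·(4.1667) + (-0.8333)·(-0.8333) + (-1.8333)·(-1.8333) + (3.1667)·(3.1667) + (-1.8333)·(-1.8333)) / 5 = 42.8333/5 = 8.5667
  s[X_1,X_2] = ((-2.8333)·(-2.5) + (4.1667)·(3.5) + (-0.8333)·(-3.5) + (-1.8333)·(2.5) + (3.1667)·(2.5) + (-1.8333)·(-2.5)) / 5 = 32.5/5 = 6.5
  s[X_1,X_3] = ((-2.8333)·(-1.1667) + (4.1667)·(1.8333) + (-0.8333)·(-2.1667) + (-1.8333)·(-2.1667) + (3.1667)·(-1.1667) + (-1.8333)·(4.8333)) / 5 = 4.1667/5 = 0.8333
  s[X_2,X_2] = ((-2.5)·(-2.5) + (3.5)·(3.5) + (-3.5)·(-3.5) + (2.5)·(2.5) + (2.5)·(2.5) + (-2.5)·(-2.5)) / 5 = 49.5/5 = 9.9
  s[X_2,X_3] = ((-2.5)·(-1.1667) + (3.5)·(1.8333) + (-3.5)·(-2.1667) + (2.5)·(-2.1667) + (2.5)·(-1.1667) + (-2.5)·(4.8333)) / 5 = -3.5/5 = -0.7
  s[X_3,X_3] = ((-1.1667)·(-1.1667) + (1.8333)·(1.8333) + (-2.1667)·(-2.1667) + (-2.1667)·(-2.1667) + (-1.1667)·(-1.1667) + (4.8333)·(4.8333)) / 5 = 38.8333/5 = 7.7667
  Sample standard deviations s_i = √(s[i,i]):
  s(X_1) = √(8.5667) = 2.9269
  s(X_2) = √(9.9) = 3.1464
  s(X_3) = √(7.7667) = 2.7869

Step 3 — r_{ij} = s_{ij} / (s_i · s_j):
  r[X_1,X_1] = 1 (diagonal).
  r[X_1,X_2] = 6.5 / (2.9269 · 3.1464) = 6.5 / 9.2092 = 0.7058
  r[X_1,X_3] = 0.8333 / (2.9269 · 2.7869) = 0.8333 / 8.1569 = 0.1022
  r[X_2,X_2] = 1 (diagonal).
  r[X_2,X_3] = -0.7 / (3.1464 · 2.7869) = -0.7 / 8.7687 = -0.0798
  r[X_3,X_3] = 1 (diagonal).

R is symmetric with unit diagonal. Assembling:

R = [[1, 0.7058, 0.1022],
 [0.7058, 1, -0.0798],
 [0.1022, -0.0798, 1]]


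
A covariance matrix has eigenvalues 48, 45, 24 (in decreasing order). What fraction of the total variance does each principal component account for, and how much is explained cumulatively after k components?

Step 1 — total variance = trace(Sigma) = Σ λ_i = 48 + 45 + 24 = 117.

Step 2 — fraction explained by component i = λ_i / Σ λ:
  PC1: 48/117 = 0.4103
  PC2: 45/117 = 0.3846
  PC3: 24/117 = 0.2051

Step 3 — cumulative fraction after k components = (λ_1 + ... + λ_k) / Σ λ:
  k = 1: 48/117 = 0.4103
  k = 2: (48 + 45)/117 = 93/117 = 0.7949
  k = 3: (48 + 45 + 24)/117 = 117/117 = 1

Summary (fraction, with percent):

explained: PC1 0.4103 (41.03%), PC2 0.3846 (38.46%), PC3 0.2051 (20.51%);  cumulative: 0.4103, 0.7949, 1
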